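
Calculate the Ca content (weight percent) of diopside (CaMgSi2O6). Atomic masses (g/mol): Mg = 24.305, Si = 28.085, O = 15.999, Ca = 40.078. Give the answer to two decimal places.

18.51 weight percent

Formula mass = 1×40.078 + 1×24.305 + 2×28.085 + 6×15.999 = 216.547 g/mol, of which 40.078 g is Ca.
So Ca makes up 40.078/216.547 = 0.1851 of the mass, i.e. 18.51%.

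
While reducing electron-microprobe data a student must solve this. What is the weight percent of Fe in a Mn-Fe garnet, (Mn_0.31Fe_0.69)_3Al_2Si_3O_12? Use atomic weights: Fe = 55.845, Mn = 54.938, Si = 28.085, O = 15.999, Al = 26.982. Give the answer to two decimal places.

23.26 mass %

M((Mn_0.31Fe_0.69)_3Al_2Si_3O_12) = 496.898 g/mol.
Fe contributes 2.07 × 55.845 = 115.599 g per mole.
115.599/496.898 = 0.2326 → 23.26%.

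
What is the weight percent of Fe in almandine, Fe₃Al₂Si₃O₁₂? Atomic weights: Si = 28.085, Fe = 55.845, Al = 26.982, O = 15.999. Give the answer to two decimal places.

Molar mass of Fe₃Al₂Si₃O₁₂: 3·55.845 + 2·26.982 + 3·28.085 + 12·15.999 = 497.742 g/mol.
Mass of Fe per formula unit: 3 × 55.845 = 167.535 g.
Weight fraction Fe = 167.535 / 497.742 = 0.3366.

33.66 mass %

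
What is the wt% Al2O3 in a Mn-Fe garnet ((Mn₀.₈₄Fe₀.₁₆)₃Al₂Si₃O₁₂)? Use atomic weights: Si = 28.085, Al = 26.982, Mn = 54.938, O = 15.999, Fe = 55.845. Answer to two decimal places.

20.58 wt%

Molar mass of (Mn₀.₈₄Fe₀.₁₆)₃Al₂Si₃O₁₂ = 2.52×54.938 + 0.48×55.845 + 2×26.982 + 3×28.085 + 12×15.999 = 495.456 g/mol.
Each formula unit contains 2 Al, equivalent to 2/2 = 1.0000 mol Al2O3.
M(Al2O3) = 2×26.982 + 3×15.999 = 101.961 g/mol.
Mass of Al2O3 per formula unit = 1.0000 × 101.961 = 101.961 g.
Al2O3 wt% = 101.961 / 495.456 × 100 = 20.58%.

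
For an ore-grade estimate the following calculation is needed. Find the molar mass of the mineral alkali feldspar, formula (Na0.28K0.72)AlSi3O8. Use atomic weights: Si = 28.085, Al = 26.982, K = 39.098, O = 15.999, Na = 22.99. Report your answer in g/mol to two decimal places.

273.82 g/mol

Na: 0.28 × 22.99 = 6.4372
K: 0.72 × 39.098 = 28.1506
Al: 1 × 26.982 = 26.9820
Si: 3 × 28.085 = 84.2550
O: 8 × 15.999 = 127.9920
Summing the contributions gives the formula mass.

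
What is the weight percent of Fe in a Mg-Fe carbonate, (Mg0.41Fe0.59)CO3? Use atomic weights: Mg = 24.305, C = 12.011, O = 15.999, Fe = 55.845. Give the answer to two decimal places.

Formula mass = 0.41×24.305 + 0.59×55.845 + 1×12.011 + 3×15.999 = 102.922 g/mol, of which 32.949 g is Fe.
So Fe makes up 32.949/102.922 = 0.3201 of the mass, i.e. 32.01%.

32.01 wt%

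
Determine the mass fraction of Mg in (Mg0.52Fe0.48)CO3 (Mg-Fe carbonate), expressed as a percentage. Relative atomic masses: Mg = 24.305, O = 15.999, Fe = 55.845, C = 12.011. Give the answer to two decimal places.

Molar mass of (Mg0.52Fe0.48)CO3: 0.52·24.305 + 0.48·55.845 + 1·12.011 + 3·15.999 = 99.452 g/mol.
Mass of Mg per formula unit: 0.52 × 24.305 = 12.639 g.
Weight fraction Mg = 12.639 / 99.452 = 0.1271.

12.71 wt%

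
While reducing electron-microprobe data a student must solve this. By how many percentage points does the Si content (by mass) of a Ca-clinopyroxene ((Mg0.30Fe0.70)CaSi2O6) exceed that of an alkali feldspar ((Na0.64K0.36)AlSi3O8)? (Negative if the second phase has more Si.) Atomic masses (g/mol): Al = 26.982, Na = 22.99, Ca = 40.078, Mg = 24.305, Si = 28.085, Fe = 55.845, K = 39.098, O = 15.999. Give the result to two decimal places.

-7.90 percentage points

Si in (Mg0.30Fe0.70)CaSi2O6: molar mass 238.625 g/mol; 2×28.085 = 56.170 g → 23.54 wt%.
Si in (Na0.64K0.36)AlSi3O8: molar mass 268.018 g/mol; 3×28.085 = 84.255 g → 31.44 wt%.
Difference = 23.54 − 31.44 = -7.90 percentage points.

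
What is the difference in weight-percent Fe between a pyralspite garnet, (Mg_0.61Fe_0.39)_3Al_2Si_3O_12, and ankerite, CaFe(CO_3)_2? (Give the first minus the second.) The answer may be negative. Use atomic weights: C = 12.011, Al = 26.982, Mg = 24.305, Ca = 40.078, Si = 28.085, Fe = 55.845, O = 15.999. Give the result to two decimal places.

-11.01 percentage points

First mineral: 65.339 g Fe in 440.024 g formula = 14.85 wt% Fe.
Second mineral: 55.845 g Fe in 215.939 g formula = 25.86 wt% Fe.
14.85% − 25.86% gives a difference of -11.01 percentage points.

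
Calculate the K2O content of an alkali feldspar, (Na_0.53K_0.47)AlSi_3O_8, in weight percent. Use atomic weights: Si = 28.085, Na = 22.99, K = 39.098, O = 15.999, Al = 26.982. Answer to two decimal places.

M((Na_0.53K_0.47)AlSi_3O_8) = 269.790 g/mol; M(K2O) = 94.195 g/mol.
Moles K2O per formula unit = 0.47 K ÷ 2 = 0.2350.
K2O fraction = (0.2350 × 94.195) / 269.790 = 22.136/269.790 = 0.0820.

8.20 wt%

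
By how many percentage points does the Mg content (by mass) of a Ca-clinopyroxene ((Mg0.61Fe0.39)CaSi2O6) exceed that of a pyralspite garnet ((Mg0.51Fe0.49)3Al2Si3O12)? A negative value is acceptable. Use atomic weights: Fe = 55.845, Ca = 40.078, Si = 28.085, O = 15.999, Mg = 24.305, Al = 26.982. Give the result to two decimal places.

Mg in (Mg0.61Fe0.39)CaSi2O6: molar mass 228.848 g/mol; 0.61×24.305 = 14.826 g → 6.48 wt%.
Mg in (Mg0.51Fe0.49)3Al2Si3O12: molar mass 449.486 g/mol; 1.53×24.305 = 37.187 g → 8.27 wt%.
Difference = 6.48 − 8.27 = -1.79 percentage points.

-1.79 percentage points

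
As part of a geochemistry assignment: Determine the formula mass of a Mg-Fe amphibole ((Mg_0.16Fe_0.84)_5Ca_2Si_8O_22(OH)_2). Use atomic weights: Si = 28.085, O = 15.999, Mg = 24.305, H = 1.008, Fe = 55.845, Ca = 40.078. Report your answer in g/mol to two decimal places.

Mg: 0.80 × 24.305 = 19.4440
Fe: 4.20 × 55.845 = 234.5490
Ca: 2 × 40.078 = 80.1560
Si: 8 × 28.085 = 224.6800
O: 24 × 15.999 = 383.9760
H: 2 × 1.008 = 2.0160
Summing the contributions gives the formula mass.

944.82 g/mol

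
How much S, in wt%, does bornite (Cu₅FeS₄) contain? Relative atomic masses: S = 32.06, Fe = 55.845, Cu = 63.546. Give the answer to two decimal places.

Molar mass of Cu₅FeS₄: 5*63.546 + 1*55.845 + 4*32.06 = 501.815 g/mol.
Mass of S per formula unit: 4 × 32.06 = 128.240 g.
Weight fraction S = 128.240 / 501.815 = 0.2556.

25.56 wt%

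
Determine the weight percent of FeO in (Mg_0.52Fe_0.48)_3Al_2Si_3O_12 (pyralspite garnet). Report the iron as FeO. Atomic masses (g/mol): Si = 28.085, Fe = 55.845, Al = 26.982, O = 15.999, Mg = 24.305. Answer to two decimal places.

23.06 wt%

Molar mass of (Mg_0.52Fe_0.48)_3Al_2Si_3O_12 = 1.56·24.305 + 1.44·55.845 + 2·26.982 + 3·28.085 + 12·15.999 = 448.540 g/mol.
Each formula unit contains 1.44 Fe, equivalent to 1.44/1 = 1.4400 mol FeO.
M(FeO) = 1×55.845 + 1×15.999 = 71.844 g/mol.
Mass of FeO per formula unit = 1.4400 × 71.844 = 103.455 g.
FeO wt% = 103.455 / 448.540 × 100 = 23.06%.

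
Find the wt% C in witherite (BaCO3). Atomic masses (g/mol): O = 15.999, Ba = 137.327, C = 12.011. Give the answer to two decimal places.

6.09 wt%

M(BaCO3) = 197.335 g/mol.
C contributes 1 × 12.011 = 12.011 g per mole.
12.011/197.335 = 0.0609 → 6.09%.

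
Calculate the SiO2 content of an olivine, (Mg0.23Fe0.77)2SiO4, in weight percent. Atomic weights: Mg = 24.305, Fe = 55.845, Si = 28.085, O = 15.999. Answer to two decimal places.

31.75 wt%

M((Mg0.23Fe0.77)2SiO4) = 189.263 g/mol; M(SiO2) = 60.083 g/mol.
Moles SiO2 per formula unit = 1 Si ÷ 1 = 1.0000.
SiO2 fraction = (1.0000 × 60.083) / 189.263 = 60.083/189.263 = 0.3175.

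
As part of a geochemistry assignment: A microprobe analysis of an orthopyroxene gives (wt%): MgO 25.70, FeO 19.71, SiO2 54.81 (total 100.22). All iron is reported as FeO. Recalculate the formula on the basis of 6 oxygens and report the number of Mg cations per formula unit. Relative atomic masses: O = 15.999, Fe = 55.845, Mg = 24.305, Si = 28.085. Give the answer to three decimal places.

1.398 Mg apfu

MgO (M=40.304): mol = 0.63765; Mg = 0.63765, O = 0.63765.
FeO (M=71.844): mol = 0.27434; Fe = 0.27434, O = 0.27434.
SiO2 (M=60.083): mol = 0.91224; Si = 0.91224, O = 1.82448.
ΣO = 2.73647; factor = 6/ΣO = 2.19261.
Mg apfu = 0.63765 × 2.19261 = 1.398.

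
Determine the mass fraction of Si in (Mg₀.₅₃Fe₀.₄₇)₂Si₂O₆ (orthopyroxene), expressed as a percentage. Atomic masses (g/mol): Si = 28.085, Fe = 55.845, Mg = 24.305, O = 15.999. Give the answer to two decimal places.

Formula mass = 1.06*24.305 + 0.94*55.845 + 2*28.085 + 6*15.999 = 230.422 g/mol, of which 56.170 g is Si.
So Si makes up 56.170/230.422 = 0.2438 of the mass, i.e. 24.38%.

24.38 wt%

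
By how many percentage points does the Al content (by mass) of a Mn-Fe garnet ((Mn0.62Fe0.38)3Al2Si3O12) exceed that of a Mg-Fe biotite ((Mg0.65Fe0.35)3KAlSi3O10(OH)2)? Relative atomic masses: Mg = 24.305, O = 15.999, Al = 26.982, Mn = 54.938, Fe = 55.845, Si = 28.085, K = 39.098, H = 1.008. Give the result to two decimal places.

4.89 percentage points

M((Mn0.62Fe0.38)3Al2Si3O12) = 496.055 g/mol, so wt% Al = 53.964/496.055 × 100 = 10.88%.
M((Mg0.65Fe0.35)3KAlSi3O10(OH)2) = 450.371 g/mol, so wt% Al = 26.982/450.371 × 100 = 5.99%.
10.88 − 5.99 = 4.89 pp.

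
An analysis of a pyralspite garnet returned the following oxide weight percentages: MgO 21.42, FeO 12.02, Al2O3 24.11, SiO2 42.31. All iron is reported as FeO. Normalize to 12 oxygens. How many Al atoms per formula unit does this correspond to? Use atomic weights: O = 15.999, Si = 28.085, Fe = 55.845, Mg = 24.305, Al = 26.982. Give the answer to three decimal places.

2.015 Al apfu

MgO (M=40.304): mol = 0.53146; Mg = 0.53146, O = 0.53146.
FeO (M=71.844): mol = 0.16731; Fe = 0.16731, O = 0.16731.
Al2O3 (M=101.961): mol = 0.23646; Al = 0.47292, O = 0.70938.
SiO2 (M=60.083): mol = 0.70419; Si = 0.70419, O = 1.40838.
ΣO = 2.81653; factor = 12/ΣO = 4.26056.
Al apfu = 0.47292 × 4.26056 = 2.015.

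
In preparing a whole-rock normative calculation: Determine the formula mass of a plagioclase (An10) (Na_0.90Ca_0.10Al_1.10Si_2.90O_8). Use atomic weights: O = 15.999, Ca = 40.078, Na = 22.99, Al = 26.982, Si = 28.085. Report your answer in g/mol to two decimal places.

263.82 g/mol

The formula mass is the sum 0.90(22.99) + 0.10(40.078) + 1.10(26.982) + 2.90(28.085) + 8(15.999).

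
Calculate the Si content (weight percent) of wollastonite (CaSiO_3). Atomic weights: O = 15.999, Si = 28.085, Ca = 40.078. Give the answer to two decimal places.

24.18 weight percent

Formula mass = 1*40.078 + 1*28.085 + 3*15.999 = 116.160 g/mol, of which 28.085 g is Si.
So Si makes up 28.085/116.160 = 0.2418 of the mass, i.e. 24.18%.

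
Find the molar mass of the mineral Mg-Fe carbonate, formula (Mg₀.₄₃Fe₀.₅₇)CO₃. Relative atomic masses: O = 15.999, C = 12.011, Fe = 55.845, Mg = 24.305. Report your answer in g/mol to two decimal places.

102.29 g/mol

The formula mass is the sum 0.43×24.305 + 0.57×55.845 + 1×12.011 + 3×15.999.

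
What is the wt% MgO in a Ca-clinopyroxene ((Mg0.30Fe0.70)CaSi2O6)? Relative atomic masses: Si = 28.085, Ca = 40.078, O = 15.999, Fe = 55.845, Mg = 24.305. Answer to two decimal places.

5.07 wt%

Molar mass of (Mg0.30Fe0.70)CaSi2O6 = 0.30×24.305 + 0.70×55.845 + 1×40.078 + 2×28.085 + 6×15.999 = 238.625 g/mol.
Each formula unit contains 0.30 Mg, equivalent to 0.30/1 = 0.3000 mol MgO.
M(MgO) = 1×24.305 + 1×15.999 = 40.304 g/mol.
Mass of MgO per formula unit = 0.3000 × 40.304 = 12.091 g.
MgO wt% = 12.091 / 238.625 × 100 = 5.07%.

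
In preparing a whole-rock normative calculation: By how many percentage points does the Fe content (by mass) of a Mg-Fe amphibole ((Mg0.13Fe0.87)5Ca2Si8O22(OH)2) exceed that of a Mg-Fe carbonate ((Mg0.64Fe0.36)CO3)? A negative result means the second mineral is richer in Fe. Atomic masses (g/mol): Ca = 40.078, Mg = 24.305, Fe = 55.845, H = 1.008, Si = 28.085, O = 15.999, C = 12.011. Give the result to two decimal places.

4.57 percentage points

M((Mg0.13Fe0.87)5Ca2Si8O22(OH)2) = 949.552 g/mol, so wt% Fe = 242.926/949.552 × 100 = 25.58%.
M((Mg0.64Fe0.36)CO3) = 95.667 g/mol, so wt% Fe = 20.104/95.667 × 100 = 21.01%.
25.58 − 21.01 = 4.57 pp.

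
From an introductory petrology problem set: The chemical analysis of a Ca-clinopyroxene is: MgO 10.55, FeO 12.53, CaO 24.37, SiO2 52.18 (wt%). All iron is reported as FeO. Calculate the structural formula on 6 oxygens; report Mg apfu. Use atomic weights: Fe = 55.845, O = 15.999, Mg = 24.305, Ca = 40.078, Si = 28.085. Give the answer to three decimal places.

MgO: 10.55/40.304 = 0.26176 mol → 0.26176 mol Mg, 0.26176 mol O.
FeO: 12.53/71.844 = 0.17441 mol → 0.17441 mol Fe, 0.17441 mol O.
CaO: 24.37/56.077 = 0.43458 mol → 0.43458 mol Ca, 0.43458 mol O.
SiO2: 52.18/60.083 = 0.86847 mol → 0.86847 mol Si, 1.73694 mol O.
Total oxygen = 2.60769 mol. Normalization factor = 6/2.60769 = 2.30089.
Mg per 6 O = 0.26176 × 2.30089 = 0.602.

0.602 Mg apfu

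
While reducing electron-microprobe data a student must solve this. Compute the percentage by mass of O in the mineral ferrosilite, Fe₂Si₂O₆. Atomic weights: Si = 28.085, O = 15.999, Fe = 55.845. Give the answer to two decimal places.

36.38 weight percent

M(Fe₂Si₂O₆) = 263.854 g/mol.
O contributes 6 × 15.999 = 95.994 g per mole.
95.994/263.854 = 0.3638 → 36.38%.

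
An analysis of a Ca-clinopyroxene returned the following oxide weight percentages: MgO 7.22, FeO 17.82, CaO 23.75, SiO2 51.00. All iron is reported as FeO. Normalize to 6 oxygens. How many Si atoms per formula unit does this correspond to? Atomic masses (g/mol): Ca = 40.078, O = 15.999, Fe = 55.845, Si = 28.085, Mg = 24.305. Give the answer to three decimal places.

7.22 wt% MgO ÷ 40.304 g/mol = 0.17914 mol, giving 0.17914 Mg and 0.17914 O.
17.82 wt% FeO ÷ 71.844 g/mol = 0.24804 mol, giving 0.24804 Fe and 0.24804 O.
23.75 wt% CaO ÷ 56.077 g/mol = 0.42352 mol, giving 0.42352 Ca and 0.42352 O.
51.00 wt% SiO2 ÷ 60.083 g/mol = 0.84883 mol, giving 0.84883 Si and 1.69766 O.
Oxygen sums to 2.54836; scaling by 6/2.54836 = 2.35446 puts the formula on 6 O.
Si: 0.84883 × 2.35446 = 1.999 atoms per formula unit.

1.999 Si apfu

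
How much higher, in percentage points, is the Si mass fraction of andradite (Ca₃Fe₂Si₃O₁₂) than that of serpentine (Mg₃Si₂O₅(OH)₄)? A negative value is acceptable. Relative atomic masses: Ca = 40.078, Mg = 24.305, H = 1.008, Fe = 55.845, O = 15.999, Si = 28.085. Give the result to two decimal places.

-3.69 percentage points

Si in Ca₃Fe₂Si₃O₁₂: molar mass 508.167 g/mol; 3×28.085 = 84.255 g → 16.58 wt%.
Si in Mg₃Si₂O₅(OH)₄: molar mass 277.108 g/mol; 2×28.085 = 56.170 g → 20.27 wt%.
Difference = 16.58 − 20.27 = -3.69 percentage points.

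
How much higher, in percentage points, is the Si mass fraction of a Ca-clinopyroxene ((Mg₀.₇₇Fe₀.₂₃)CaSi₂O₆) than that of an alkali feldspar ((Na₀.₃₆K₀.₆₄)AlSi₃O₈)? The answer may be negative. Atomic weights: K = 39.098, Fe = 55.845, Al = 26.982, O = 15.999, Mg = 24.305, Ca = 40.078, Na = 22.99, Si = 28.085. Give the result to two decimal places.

Si in (Mg₀.₇₇Fe₀.₂₃)CaSi₂O₆: molar mass 223.801 g/mol; 2×28.085 = 56.170 g → 25.10 wt%.
Si in (Na₀.₃₆K₀.₆₄)AlSi₃O₈: molar mass 272.528 g/mol; 3×28.085 = 84.255 g → 30.92 wt%.
Difference = 25.10 − 30.92 = -5.82 percentage points.

-5.82 percentage points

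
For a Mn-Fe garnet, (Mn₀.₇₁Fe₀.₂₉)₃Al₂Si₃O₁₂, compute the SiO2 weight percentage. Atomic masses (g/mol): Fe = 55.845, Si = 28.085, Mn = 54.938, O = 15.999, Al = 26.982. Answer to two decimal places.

Formula mass = 495.810 g/mol.
3 Si → 3.0000 mol SiO2 per formula unit; M(SiO2) = 60.083, so SiO2 mass = 180.249 g.
180.249/495.810 × 100 = 36.35 wt%.

36.35 wt%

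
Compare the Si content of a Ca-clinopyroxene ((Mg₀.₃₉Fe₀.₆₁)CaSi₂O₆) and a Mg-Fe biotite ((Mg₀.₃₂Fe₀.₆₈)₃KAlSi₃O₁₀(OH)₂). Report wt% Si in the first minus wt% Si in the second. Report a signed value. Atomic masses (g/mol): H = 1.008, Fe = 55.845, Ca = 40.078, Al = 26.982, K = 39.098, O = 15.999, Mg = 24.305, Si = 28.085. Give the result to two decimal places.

6.33 percentage points

M((Mg₀.₃₉Fe₀.₆₁)CaSi₂O₆) = 235.786 g/mol, so wt% Si = 56.170/235.786 × 100 = 23.82%.
M((Mg₀.₃₂Fe₀.₆₈)₃KAlSi₃O₁₀(OH)₂) = 481.596 g/mol, so wt% Si = 84.255/481.596 × 100 = 17.49%.
23.82 − 17.49 = 6.33 pp.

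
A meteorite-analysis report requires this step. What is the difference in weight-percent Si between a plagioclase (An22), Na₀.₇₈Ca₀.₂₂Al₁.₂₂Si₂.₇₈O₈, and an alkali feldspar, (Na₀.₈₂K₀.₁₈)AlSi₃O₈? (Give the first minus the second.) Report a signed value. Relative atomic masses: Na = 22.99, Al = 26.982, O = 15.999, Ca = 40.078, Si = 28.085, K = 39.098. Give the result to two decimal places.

Si in Na₀.₇₈Ca₀.₂₂Al₁.₂₂Si₂.₇₈O₈: molar mass 265.736 g/mol; 2.78×28.085 = 78.076 g → 29.38 wt%.
Si in (Na₀.₈₂K₀.₁₈)AlSi₃O₈: molar mass 265.118 g/mol; 3×28.085 = 84.255 g → 31.78 wt%.
Difference = 29.38 − 31.78 = -2.40 percentage points.

-2.40 percentage points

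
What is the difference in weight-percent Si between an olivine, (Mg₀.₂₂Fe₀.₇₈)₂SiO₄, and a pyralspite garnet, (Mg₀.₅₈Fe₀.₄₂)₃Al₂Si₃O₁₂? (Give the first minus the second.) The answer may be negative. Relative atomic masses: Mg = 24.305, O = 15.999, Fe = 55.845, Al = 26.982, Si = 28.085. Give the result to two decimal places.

-4.24 percentage points

First mineral: 28.085 g Si in 189.893 g formula = 14.79 wt% Si.
Second mineral: 84.255 g Si in 442.862 g formula = 19.03 wt% Si.
14.79% − 19.03% gives a difference of -4.24 percentage points.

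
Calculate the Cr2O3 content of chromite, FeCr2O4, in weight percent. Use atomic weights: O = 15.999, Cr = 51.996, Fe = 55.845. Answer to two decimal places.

67.90 wt%

M(FeCr2O4) = 223.833 g/mol; M(Cr2O3) = 151.989 g/mol.
Moles Cr2O3 per formula unit = 2 Cr ÷ 2 = 1.0000.
Cr2O3 fraction = (1.0000 × 151.989) / 223.833 = 151.989/223.833 = 0.6790.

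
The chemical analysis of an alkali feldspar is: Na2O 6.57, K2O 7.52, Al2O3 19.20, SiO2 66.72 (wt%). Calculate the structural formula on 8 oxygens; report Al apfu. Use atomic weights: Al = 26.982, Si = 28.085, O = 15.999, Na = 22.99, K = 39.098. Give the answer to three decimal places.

1.014 Al apfu

6.57 wt% Na2O ÷ 61.979 g/mol = 0.10600 mol, giving 0.21200 Na and 0.10600 O.
7.52 wt% K2O ÷ 94.195 g/mol = 0.07983 mol, giving 0.15966 K and 0.07983 O.
19.20 wt% Al2O3 ÷ 101.961 g/mol = 0.18831 mol, giving 0.37662 Al and 0.56493 O.
66.72 wt% SiO2 ÷ 60.083 g/mol = 1.11046 mol, giving 1.11046 Si and 2.22092 O.
Oxygen sums to 2.97168; scaling by 8/2.97168 = 2.69208 puts the formula on 8 O.
Al: 0.37662 × 2.69208 = 1.014 atoms per formula unit.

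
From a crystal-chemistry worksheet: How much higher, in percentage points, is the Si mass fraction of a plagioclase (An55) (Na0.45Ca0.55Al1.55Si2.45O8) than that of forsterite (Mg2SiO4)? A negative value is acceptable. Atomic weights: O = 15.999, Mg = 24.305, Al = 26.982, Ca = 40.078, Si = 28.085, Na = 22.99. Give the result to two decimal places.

M(Na0.45Ca0.55Al1.55Si2.45O8) = 271.011 g/mol, so wt% Si = 68.808/271.011 × 100 = 25.39%.
M(Mg2SiO4) = 140.691 g/mol, so wt% Si = 28.085/140.691 × 100 = 19.96%.
25.39 − 19.96 = 5.43 pp.

5.43 percentage points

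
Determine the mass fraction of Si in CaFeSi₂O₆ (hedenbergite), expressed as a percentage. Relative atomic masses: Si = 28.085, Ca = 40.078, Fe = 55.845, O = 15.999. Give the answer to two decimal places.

M(CaFeSi₂O₆) = 248.087 g/mol.
Si contributes 2 × 28.085 = 56.170 g per mole.
56.170/248.087 = 0.2264 → 22.64%.

22.64 weight percent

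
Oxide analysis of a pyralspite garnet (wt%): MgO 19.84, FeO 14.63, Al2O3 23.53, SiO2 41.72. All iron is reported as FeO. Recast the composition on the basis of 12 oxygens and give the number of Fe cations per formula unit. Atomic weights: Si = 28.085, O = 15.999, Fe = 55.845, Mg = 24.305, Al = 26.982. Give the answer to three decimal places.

0.880 Fe apfu

MgO: 19.84/40.304 = 0.49226 mol → 0.49226 mol Mg, 0.49226 mol O.
FeO: 14.63/71.844 = 0.20364 mol → 0.20364 mol Fe, 0.20364 mol O.
Al2O3: 23.53/101.961 = 0.23077 mol → 0.46154 mol Al, 0.69231 mol O.
SiO2: 41.72/60.083 = 0.69437 mol → 0.69437 mol Si, 1.38874 mol O.
Total oxygen = 2.77695 mol. Normalization factor = 12/2.77695 = 4.32129.
Fe per 12 O = 0.20364 × 4.32129 = 0.880.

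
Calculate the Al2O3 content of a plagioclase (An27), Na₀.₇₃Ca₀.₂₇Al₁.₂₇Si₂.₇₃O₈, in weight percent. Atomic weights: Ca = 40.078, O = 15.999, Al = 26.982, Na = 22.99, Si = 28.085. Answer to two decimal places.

24.29 wt%

Formula mass = 266.535 g/mol.
1.27 Al → 0.6350 mol Al2O3 per formula unit; M(Al2O3) = 101.961, so Al2O3 mass = 64.745 g.
64.745/266.535 × 100 = 24.29 wt%.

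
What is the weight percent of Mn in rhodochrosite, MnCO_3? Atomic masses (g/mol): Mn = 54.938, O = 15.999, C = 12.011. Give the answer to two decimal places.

47.79 weight percent

Formula mass = 1*54.938 + 1*12.011 + 3*15.999 = 114.946 g/mol, of which 54.938 g is Mn.
So Mn makes up 54.938/114.946 = 0.4779 of the mass, i.e. 47.79%.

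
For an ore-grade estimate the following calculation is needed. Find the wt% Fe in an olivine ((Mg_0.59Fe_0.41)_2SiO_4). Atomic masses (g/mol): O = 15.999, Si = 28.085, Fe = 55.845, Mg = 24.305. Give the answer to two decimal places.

Molar mass of (Mg_0.59Fe_0.41)_2SiO_4: 1.18*24.305 + 0.82*55.845 + 1*28.085 + 4*15.999 = 166.554 g/mol.
Mass of Fe per formula unit: 0.82 × 55.845 = 45.793 g.
Weight fraction Fe = 45.793 / 166.554 = 0.2749.

27.49 weight percent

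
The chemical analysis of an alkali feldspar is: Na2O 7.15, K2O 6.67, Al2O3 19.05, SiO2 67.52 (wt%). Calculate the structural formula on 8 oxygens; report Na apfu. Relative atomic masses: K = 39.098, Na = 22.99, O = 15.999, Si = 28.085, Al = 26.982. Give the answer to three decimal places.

Na2O: 7.15/61.979 = 0.11536 mol → 0.23072 mol Na, 0.11536 mol O.
K2O: 6.67/94.195 = 0.07081 mol → 0.14162 mol K, 0.07081 mol O.
Al2O3: 19.05/101.961 = 0.18684 mol → 0.37368 mol Al, 0.56052 mol O.
SiO2: 67.52/60.083 = 1.12378 mol → 1.12378 mol Si, 2.24756 mol O.
Total oxygen = 2.99425 mol. Normalization factor = 8/2.99425 = 2.67179.
Na per 8 O = 0.23072 × 2.67179 = 0.616.

0.616 Na apfu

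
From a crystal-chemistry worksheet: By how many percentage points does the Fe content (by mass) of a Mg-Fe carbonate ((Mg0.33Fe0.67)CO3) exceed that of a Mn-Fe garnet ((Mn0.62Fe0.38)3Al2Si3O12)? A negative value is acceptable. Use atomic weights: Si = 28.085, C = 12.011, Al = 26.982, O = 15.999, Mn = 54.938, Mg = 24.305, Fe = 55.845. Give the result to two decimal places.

Fe in (Mg0.33Fe0.67)CO3: molar mass 105.445 g/mol; 0.67×55.845 = 37.416 g → 35.48 wt%.
Fe in (Mn0.62Fe0.38)3Al2Si3O12: molar mass 496.055 g/mol; 1.14×55.845 = 63.663 g → 12.83 wt%.
Difference = 35.48 − 12.83 = 22.65 percentage points.

22.65 percentage points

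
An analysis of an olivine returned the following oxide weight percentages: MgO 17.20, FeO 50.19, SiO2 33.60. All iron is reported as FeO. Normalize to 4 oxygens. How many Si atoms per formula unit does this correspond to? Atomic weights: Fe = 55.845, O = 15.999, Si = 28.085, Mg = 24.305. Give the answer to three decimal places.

0.997 Si apfu

MgO (M=40.304): mol = 0.42676; Mg = 0.42676, O = 0.42676.
FeO (M=71.844): mol = 0.69860; Fe = 0.69860, O = 0.69860.
SiO2 (M=60.083): mol = 0.55923; Si = 0.55923, O = 1.11846.
ΣO = 2.24382; factor = 4/ΣO = 1.78267.
Si apfu = 0.55923 × 1.78267 = 0.997.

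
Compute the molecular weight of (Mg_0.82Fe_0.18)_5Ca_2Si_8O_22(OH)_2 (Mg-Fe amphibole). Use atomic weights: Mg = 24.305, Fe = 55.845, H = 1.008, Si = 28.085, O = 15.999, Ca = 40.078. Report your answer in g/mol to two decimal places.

840.74 g/mol

Mg: 4.10 × 24.305 = 99.6505
Fe: 0.90 × 55.845 = 50.2605
Ca: 2 × 40.078 = 80.1560
Si: 8 × 28.085 = 224.6800
O: 24 × 15.999 = 383.9760
H: 2 × 1.008 = 2.0160
Summing the contributions gives the formula mass.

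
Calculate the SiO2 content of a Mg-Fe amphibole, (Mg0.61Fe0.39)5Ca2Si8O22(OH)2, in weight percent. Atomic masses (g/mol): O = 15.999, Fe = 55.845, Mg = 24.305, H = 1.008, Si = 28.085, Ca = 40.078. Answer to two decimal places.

55.00 wt%

Molar mass of (Mg0.61Fe0.39)5Ca2Si8O22(OH)2 = 3.05*24.305 + 1.95*55.845 + 2*40.078 + 8*28.085 + 24*15.999 + 2*1.008 = 873.856 g/mol.
Each formula unit contains 8 Si, equivalent to 8/1 = 8.0000 mol SiO2.
M(SiO2) = 1×28.085 + 2×15.999 = 60.083 g/mol.
Mass of SiO2 per formula unit = 8.0000 × 60.083 = 480.664 g.
SiO2 wt% = 480.664 / 873.856 × 100 = 55.00%.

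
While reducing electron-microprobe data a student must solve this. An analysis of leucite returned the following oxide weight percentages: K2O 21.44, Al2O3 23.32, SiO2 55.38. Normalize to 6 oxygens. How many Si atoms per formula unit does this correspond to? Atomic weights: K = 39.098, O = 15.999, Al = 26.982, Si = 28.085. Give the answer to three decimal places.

2.006 Si apfu

21.44 wt% K2O ÷ 94.195 g/mol = 0.22761 mol, giving 0.45522 K and 0.22761 O.
23.32 wt% Al2O3 ÷ 101.961 g/mol = 0.22871 mol, giving 0.45742 Al and 0.68613 O.
55.38 wt% SiO2 ÷ 60.083 g/mol = 0.92172 mol, giving 0.92172 Si and 1.84344 O.
Oxygen sums to 2.75718; scaling by 6/2.75718 = 2.17614 puts the formula on 6 O.
Si: 0.92172 × 2.17614 = 2.006 atoms per formula unit.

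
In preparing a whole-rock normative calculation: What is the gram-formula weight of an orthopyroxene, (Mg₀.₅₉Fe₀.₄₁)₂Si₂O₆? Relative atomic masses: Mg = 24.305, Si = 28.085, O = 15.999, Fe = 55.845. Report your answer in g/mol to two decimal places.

Mg: 1.18 × 24.305 = 28.6799
Fe: 0.82 × 55.845 = 45.7929
Si: 2 × 28.085 = 56.1700
O: 6 × 15.999 = 95.9940
Summing the contributions gives the formula mass.

226.64 g/mol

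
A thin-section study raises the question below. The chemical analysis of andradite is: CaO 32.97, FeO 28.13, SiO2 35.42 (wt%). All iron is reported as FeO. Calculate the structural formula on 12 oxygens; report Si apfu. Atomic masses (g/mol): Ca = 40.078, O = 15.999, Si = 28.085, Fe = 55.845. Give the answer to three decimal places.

CaO (M=56.077): mol = 0.58794; Ca = 0.58794, O = 0.58794.
FeO (M=71.844): mol = 0.39154; Fe = 0.39154, O = 0.39154.
SiO2 (M=60.083): mol = 0.58952; Si = 0.58952, O = 1.17904.
ΣO = 2.15852; factor = 12/ΣO = 5.55936.
Si apfu = 0.58952 × 5.55936 = 3.277.

3.277 Si apfu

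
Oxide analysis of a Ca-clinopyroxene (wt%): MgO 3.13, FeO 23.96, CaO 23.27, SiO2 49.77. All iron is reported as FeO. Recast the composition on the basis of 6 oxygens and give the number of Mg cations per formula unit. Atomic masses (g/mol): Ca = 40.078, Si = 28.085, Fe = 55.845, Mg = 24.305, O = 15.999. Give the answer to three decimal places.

MgO (M=40.304): mol = 0.07766; Mg = 0.07766, O = 0.07766.
FeO (M=71.844): mol = 0.33350; Fe = 0.33350, O = 0.33350.
CaO (M=56.077): mol = 0.41497; Ca = 0.41497, O = 0.41497.
SiO2 (M=60.083): mol = 0.82835; Si = 0.82835, O = 1.65670.
ΣO = 2.48283; factor = 6/ΣO = 2.41660.
Mg apfu = 0.07766 × 2.41660 = 0.188.

0.188 Mg apfu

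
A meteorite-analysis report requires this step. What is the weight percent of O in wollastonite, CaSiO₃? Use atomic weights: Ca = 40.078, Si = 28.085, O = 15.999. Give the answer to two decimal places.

41.32 wt%

Formula mass = 1×40.078 + 1×28.085 + 3×15.999 = 116.160 g/mol, of which 47.997 g is O.
So O makes up 47.997/116.160 = 0.4132 of the mass, i.e. 41.32%.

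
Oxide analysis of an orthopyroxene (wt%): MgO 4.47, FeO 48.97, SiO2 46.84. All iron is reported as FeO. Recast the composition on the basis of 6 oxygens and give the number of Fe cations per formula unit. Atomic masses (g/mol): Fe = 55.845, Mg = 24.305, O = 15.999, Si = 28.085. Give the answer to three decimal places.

1.739 Fe apfu

4.47 wt% MgO ÷ 40.304 g/mol = 0.11091 mol, giving 0.11091 Mg and 0.11091 O.
48.97 wt% FeO ÷ 71.844 g/mol = 0.68162 mol, giving 0.68162 Fe and 0.68162 O.
46.84 wt% SiO2 ÷ 60.083 g/mol = 0.77959 mol, giving 0.77959 Si and 1.55918 O.
Oxygen sums to 2.35171; scaling by 6/2.35171 = 2.55133 puts the formula on 6 O.
Fe: 0.68162 × 2.55133 = 1.739 atoms per formula unit.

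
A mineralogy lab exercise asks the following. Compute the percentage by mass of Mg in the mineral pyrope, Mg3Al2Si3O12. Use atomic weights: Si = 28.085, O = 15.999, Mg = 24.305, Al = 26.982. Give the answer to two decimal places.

18.09 weight percent

M(Mg3Al2Si3O12) = 403.122 g/mol.
Mg contributes 3 × 24.305 = 72.915 g per mole.
72.915/403.122 = 0.1809 → 18.09%.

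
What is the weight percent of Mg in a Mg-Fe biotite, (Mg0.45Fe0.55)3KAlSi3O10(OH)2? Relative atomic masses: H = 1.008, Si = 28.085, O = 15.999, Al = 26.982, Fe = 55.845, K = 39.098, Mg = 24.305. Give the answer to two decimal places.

Molar mass of (Mg0.45Fe0.55)3KAlSi3O10(OH)2: 1.35·24.305 + 1.65·55.845 + 1·39.098 + 1·26.982 + 3·28.085 + 12·15.999 + 2·1.008 = 469.295 g/mol.
Mass of Mg per formula unit: 1.35 × 24.305 = 32.812 g.
Weight fraction Mg = 32.812 / 469.295 = 0.0699.

6.99 weight percent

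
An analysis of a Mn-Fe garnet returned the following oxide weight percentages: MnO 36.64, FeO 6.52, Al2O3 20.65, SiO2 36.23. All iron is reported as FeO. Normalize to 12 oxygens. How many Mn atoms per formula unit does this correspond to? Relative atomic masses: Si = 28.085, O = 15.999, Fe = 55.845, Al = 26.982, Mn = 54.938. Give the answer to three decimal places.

36.64 wt% MnO ÷ 70.937 g/mol = 0.51651 mol, giving 0.51651 Mn and 0.51651 O.
6.52 wt% FeO ÷ 71.844 g/mol = 0.09075 mol, giving 0.09075 Fe and 0.09075 O.
20.65 wt% Al2O3 ÷ 101.961 g/mol = 0.20253 mol, giving 0.40506 Al and 0.60759 O.
36.23 wt% SiO2 ÷ 60.083 g/mol = 0.60300 mol, giving 0.60300 Si and 1.20600 O.
Oxygen sums to 2.42085; scaling by 12/2.42085 = 4.95694 puts the formula on 12 O.
Mn: 0.51651 × 4.95694 = 2.560 atoms per formula unit.

2.560 Mn apfu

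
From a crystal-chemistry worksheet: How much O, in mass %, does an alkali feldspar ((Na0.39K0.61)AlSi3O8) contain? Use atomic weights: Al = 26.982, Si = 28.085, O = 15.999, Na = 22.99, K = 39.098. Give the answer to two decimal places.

M((Na0.39K0.61)AlSi3O8) = 272.045 g/mol.
O contributes 8 × 15.999 = 127.992 g per mole.
127.992/272.045 = 0.4705 → 47.05%.

47.05 mass %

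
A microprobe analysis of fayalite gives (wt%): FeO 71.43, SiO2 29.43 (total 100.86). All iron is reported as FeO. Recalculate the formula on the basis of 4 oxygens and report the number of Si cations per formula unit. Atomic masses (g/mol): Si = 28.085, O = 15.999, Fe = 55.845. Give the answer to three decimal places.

FeO: 71.43/71.844 = 0.99424 mol → 0.99424 mol Fe, 0.99424 mol O.
SiO2: 29.43/60.083 = 0.48982 mol → 0.48982 mol Si, 0.97964 mol O.
Total oxygen = 1.97388 mol. Normalization factor = 4/1.97388 = 2.02647.
Si per 4 O = 0.48982 × 2.02647 = 0.993.

0.993 Si apfu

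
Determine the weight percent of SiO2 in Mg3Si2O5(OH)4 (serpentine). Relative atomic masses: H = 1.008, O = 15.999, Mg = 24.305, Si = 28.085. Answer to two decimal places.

M(Mg3Si2O5(OH)4) = 277.108 g/mol; M(SiO2) = 60.083 g/mol.
Moles SiO2 per formula unit = 2 Si ÷ 1 = 2.0000.
SiO2 fraction = (2.0000 × 60.083) / 277.108 = 120.166/277.108 = 0.4336.

43.36 wt%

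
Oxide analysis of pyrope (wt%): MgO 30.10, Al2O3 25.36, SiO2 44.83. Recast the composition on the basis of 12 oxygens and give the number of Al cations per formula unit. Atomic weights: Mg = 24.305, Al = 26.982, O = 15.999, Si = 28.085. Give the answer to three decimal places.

MgO (M=40.304): mol = 0.74682; Mg = 0.74682, O = 0.74682.
Al2O3 (M=101.961): mol = 0.24872; Al = 0.49744, O = 0.74616.
SiO2 (M=60.083): mol = 0.74613; Si = 0.74613, O = 1.49226.
ΣO = 2.98524; factor = 12/ΣO = 4.01978.
Al apfu = 0.49744 × 4.01978 = 2.000.

2.000 Al apfu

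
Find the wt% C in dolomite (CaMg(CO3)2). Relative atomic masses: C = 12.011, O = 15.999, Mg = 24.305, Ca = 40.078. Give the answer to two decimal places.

13.03 weight percent

Formula mass = 1*40.078 + 1*24.305 + 2*12.011 + 6*15.999 = 184.399 g/mol, of which 24.022 g is C.
So C makes up 24.022/184.399 = 0.1303 of the mass, i.e. 13.03%.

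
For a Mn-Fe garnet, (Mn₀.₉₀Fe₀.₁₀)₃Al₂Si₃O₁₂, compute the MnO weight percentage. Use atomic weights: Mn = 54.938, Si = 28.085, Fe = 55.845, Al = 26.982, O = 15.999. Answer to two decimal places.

Formula mass = 495.293 g/mol.
2.70 Mn → 2.7000 mol MnO per formula unit; M(MnO) = 70.937, so MnO mass = 191.530 g.
191.530/495.293 × 100 = 38.67 wt%.

38.67 wt%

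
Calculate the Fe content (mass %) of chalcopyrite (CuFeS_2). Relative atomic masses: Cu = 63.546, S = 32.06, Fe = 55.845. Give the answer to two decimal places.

Molar mass of CuFeS_2: 1*63.546 + 1*55.845 + 2*32.06 = 183.511 g/mol.
Mass of Fe per formula unit: 1 × 55.845 = 55.845 g.
Weight fraction Fe = 55.845 / 183.511 = 0.3043.

30.43 mass %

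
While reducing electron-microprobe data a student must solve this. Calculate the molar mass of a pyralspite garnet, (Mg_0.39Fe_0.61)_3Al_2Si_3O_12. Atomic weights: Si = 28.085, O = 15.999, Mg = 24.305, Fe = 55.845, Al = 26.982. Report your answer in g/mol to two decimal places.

460.84 g/mol

M = 1.17·24.305 + 1.83·55.845 + 2·26.982 + 3·28.085 + 12·15.999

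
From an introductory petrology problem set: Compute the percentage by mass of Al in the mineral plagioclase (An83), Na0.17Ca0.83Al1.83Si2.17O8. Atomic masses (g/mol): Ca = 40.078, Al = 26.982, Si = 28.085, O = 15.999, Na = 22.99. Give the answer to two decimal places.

Molar mass of Na0.17Ca0.83Al1.83Si2.17O8: 0.17*22.99 + 0.83*40.078 + 1.83*26.982 + 2.17*28.085 + 8*15.999 = 275.487 g/mol.
Mass of Al per formula unit: 1.83 × 26.982 = 49.377 g.
Weight fraction Al = 49.377 / 275.487 = 0.1792.

17.92 wt%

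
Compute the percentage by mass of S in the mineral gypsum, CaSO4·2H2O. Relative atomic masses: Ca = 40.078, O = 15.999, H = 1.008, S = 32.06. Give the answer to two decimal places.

18.62 weight percent

M(CaSO4·2H2O) = 172.164 g/mol.
S contributes 1 × 32.06 = 32.060 g per mole.
32.060/172.164 = 0.1862 → 18.62%.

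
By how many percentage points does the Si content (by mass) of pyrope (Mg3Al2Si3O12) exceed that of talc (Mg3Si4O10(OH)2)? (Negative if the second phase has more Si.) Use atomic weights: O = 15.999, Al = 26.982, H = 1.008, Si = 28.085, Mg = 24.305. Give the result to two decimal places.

First mineral: 84.255 g Si in 403.122 g formula = 20.90 wt% Si.
Second mineral: 112.340 g Si in 379.259 g formula = 29.62 wt% Si.
20.90% − 29.62% gives a difference of -8.72 percentage points.

-8.72 percentage points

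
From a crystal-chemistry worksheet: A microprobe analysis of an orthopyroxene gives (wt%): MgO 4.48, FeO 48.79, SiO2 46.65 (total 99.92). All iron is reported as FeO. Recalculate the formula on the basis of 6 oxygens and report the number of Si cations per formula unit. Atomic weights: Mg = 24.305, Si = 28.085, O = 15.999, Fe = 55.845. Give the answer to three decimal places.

4.48 wt% MgO ÷ 40.304 g/mol = 0.11116 mol, giving 0.11116 Mg and 0.11116 O.
48.79 wt% FeO ÷ 71.844 g/mol = 0.67911 mol, giving 0.67911 Fe and 0.67911 O.
46.65 wt% SiO2 ÷ 60.083 g/mol = 0.77643 mol, giving 0.77643 Si and 1.55286 O.
Oxygen sums to 2.34313; scaling by 6/2.34313 = 2.56068 puts the formula on 6 O.
Si: 0.77643 × 2.56068 = 1.988 atoms per formula unit.

1.988 Si apfu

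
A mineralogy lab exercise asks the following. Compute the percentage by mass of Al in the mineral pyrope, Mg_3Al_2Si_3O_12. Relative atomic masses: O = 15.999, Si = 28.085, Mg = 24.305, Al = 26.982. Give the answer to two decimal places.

13.39 wt%

M(Mg_3Al_2Si_3O_12) = 403.122 g/mol.
Al contributes 2 × 26.982 = 53.964 g per mole.
53.964/403.122 = 0.1339 → 13.39%.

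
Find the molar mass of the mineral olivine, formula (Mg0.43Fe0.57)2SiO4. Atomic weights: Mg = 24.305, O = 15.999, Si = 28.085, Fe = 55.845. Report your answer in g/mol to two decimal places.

M = 0.86*24.305 + 1.14*55.845 + 1*28.085 + 4*15.999

176.65 g/mol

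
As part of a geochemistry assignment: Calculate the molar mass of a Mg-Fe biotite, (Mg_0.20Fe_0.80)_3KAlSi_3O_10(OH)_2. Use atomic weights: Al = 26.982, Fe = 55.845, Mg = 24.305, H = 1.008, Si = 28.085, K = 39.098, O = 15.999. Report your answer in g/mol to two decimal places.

492.95 g/mol

The formula mass is the sum 0.60·24.305 + 2.40·55.845 + 1·39.098 + 1·26.982 + 3·28.085 + 12·15.999 + 2·1.008.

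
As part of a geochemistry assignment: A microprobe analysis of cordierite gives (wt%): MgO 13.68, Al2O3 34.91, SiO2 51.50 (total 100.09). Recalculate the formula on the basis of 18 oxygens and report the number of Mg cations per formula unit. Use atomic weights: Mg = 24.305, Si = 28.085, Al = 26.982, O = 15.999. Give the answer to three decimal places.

MgO: 13.68/40.304 = 0.33942 mol → 0.33942 mol Mg, 0.33942 mol O.
Al2O3: 34.91/101.961 = 0.34239 mol → 0.68478 mol Al, 1.02717 mol O.
SiO2: 51.50/60.083 = 0.85715 mol → 0.85715 mol Si, 1.71430 mol O.
Total oxygen = 3.08089 mol. Normalization factor = 18/3.08089 = 5.84247.
Mg per 18 O = 0.33942 × 5.84247 = 1.983.

1.983 Mg apfu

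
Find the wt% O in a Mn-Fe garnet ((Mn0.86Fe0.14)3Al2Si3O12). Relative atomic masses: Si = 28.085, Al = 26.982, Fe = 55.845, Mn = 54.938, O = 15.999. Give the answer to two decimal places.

38.75 wt%

Formula mass = 2.58·54.938 + 0.42·55.845 + 2·26.982 + 3·28.085 + 12·15.999 = 495.402 g/mol, of which 191.988 g is O.
So O makes up 191.988/495.402 = 0.3875 of the mass, i.e. 38.75%.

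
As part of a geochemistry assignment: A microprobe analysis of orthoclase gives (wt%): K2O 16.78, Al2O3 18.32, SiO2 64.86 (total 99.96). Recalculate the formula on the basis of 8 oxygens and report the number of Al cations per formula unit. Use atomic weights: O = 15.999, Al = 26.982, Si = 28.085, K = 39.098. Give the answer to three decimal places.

1.000 Al apfu

16.78 wt% K2O ÷ 94.195 g/mol = 0.17814 mol, giving 0.35628 K and 0.17814 O.
18.32 wt% Al2O3 ÷ 101.961 g/mol = 0.17968 mol, giving 0.35936 Al and 0.53904 O.
64.86 wt% SiO2 ÷ 60.083 g/mol = 1.07951 mol, giving 1.07951 Si and 2.15902 O.
Oxygen sums to 2.87620; scaling by 8/2.87620 = 2.78145 puts the formula on 8 O.
Al: 0.35936 × 2.78145 = 1.000 atoms per formula unit.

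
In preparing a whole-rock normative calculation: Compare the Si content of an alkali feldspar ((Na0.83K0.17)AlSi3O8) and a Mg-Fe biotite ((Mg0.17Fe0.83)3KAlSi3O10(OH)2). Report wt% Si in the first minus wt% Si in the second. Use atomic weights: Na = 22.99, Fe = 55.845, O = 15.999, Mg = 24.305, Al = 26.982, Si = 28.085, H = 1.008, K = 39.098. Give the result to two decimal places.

14.81 percentage points

Si in (Na0.83K0.17)AlSi3O8: molar mass 264.957 g/mol; 3×28.085 = 84.255 g → 31.80 wt%.
Si in (Mg0.17Fe0.83)3KAlSi3O10(OH)2: molar mass 495.789 g/mol; 3×28.085 = 84.255 g → 16.99 wt%.
Difference = 31.80 − 16.99 = 14.81 percentage points.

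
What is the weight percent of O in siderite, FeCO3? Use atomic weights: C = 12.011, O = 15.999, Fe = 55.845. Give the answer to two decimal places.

Formula mass = 1·55.845 + 1·12.011 + 3·15.999 = 115.853 g/mol, of which 47.997 g is O.
So O makes up 47.997/115.853 = 0.4143 of the mass, i.e. 41.43%.

41.43 weight percent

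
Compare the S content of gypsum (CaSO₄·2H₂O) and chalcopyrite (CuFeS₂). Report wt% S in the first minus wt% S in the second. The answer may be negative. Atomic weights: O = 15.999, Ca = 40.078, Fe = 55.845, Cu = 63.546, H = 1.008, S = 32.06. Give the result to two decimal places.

-16.32 percentage points

S in CaSO₄·2H₂O: molar mass 172.164 g/mol; 1×32.06 = 32.060 g → 18.62 wt%.
S in CuFeS₂: molar mass 183.511 g/mol; 2×32.06 = 64.120 g → 34.94 wt%.
Difference = 18.62 − 34.94 = -16.32 percentage points.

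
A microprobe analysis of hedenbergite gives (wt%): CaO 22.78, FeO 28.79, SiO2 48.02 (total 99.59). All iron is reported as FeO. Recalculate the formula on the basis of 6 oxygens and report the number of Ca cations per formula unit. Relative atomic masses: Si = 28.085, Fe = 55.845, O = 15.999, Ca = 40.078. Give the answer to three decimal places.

1.013 Ca apfu

22.78 wt% CaO ÷ 56.077 g/mol = 0.40623 mol, giving 0.40623 Ca and 0.40623 O.
28.79 wt% FeO ÷ 71.844 g/mol = 0.40073 mol, giving 0.40073 Fe and 0.40073 O.
48.02 wt% SiO2 ÷ 60.083 g/mol = 0.79923 mol, giving 0.79923 Si and 1.59846 O.
Oxygen sums to 2.40542; scaling by 6/2.40542 = 2.49437 puts the formula on 6 O.
Ca: 0.40623 × 2.49437 = 1.013 atoms per formula unit.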